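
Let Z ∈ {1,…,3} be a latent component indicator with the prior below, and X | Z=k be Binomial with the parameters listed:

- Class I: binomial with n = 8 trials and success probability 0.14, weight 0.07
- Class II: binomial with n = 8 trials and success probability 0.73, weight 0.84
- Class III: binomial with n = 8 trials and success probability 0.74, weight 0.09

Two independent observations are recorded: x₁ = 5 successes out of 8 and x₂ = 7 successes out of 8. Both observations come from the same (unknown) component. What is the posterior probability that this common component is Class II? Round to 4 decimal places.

By Bayes' theorem, P(k | x) = w_k f_k(x) / Σ_j w_j f_j(x).
Since both observations come from the same component, the likelihood for component k is f_k(x₁)·f_k(x₂).
  p_I = [0.00191568] × [7.25245e-06] = 1.38934e-08
  p_II = [0.228504] × [0.238624] = 0.0545265
  p_III = [0.218407] × [0.252747] = 0.0552016
Unnormalised posteriors:
  w_I·p_I = 0.07 × 1.38934e-08 = 9.72537e-10
  w_II·p_II = 0.84 × 0.0545265 = 0.0458022
  w_III·p_III = 0.09 × 0.0552016 = 0.00496815
Sum: 9.72537e-10 + 0.0458022 + 0.00496815 = 0.0507704
P(Class II | data) = 0.0458022 / 0.0507704 ≈ 0.9021

0.9021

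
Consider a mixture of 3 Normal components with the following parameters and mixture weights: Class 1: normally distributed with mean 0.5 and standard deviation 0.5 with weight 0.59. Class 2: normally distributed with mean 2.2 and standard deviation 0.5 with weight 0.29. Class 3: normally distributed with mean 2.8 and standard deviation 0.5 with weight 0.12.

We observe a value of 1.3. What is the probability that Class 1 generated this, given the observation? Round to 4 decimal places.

0.7364

Apply Bayes' rule: the posterior for each component is proportional to its prior times its likelihood at x.
Component likelihoods at x = 1.3:
  p_1 = (1/(0.5·√(2π)))·exp(−(1.3−0.5)²/(2·0.5²)) = 0.797885·exp(-1.28000) = 0.221842
  p_2 = (1/(0.5·√(2π)))·exp(−(1.3−2.2)²/(2·0.5²)) = 0.797885·exp(-1.62000) = 0.1579
  p_3 = (1/(0.5·√(2π)))·exp(−(1.3−2.8)²/(2·0.5²)) = 0.797885·exp(-4.50000) = 0.0088637
Multiply by the mixture weights:
  π_1·p_1 = 0.59 × 0.221842 = 0.130887
  π_2·p_2 = 0.29 × 0.1579 = 0.0457911
  π_3·p_3 = 0.12 × 0.0088637 = 0.00106364
Denominator: 0.130887 + 0.0457911 + 0.00106364 = 0.177741
Responsibility of Class 1: 0.130887 / 0.177741 ≈ 0.7364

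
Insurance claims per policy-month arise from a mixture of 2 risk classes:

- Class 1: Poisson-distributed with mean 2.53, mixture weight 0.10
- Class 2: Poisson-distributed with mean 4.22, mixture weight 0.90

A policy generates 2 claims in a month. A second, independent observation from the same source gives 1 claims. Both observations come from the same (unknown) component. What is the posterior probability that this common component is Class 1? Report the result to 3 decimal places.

0.413

P(component k | x) = π_k·f_k(x) / marginal(x), where marginal(x) = Σ_j π_j·f_j(x).
Since both observations come from the same component, the likelihood for component k is f_k(x₁)·f_k(x₂).
  f_1 = [0.254945] × [0.201537] = 0.0513809
  f_2 = [0.13088] × [0.0620283] = 0.00811824
Prior × likelihood for each component:
  π_1·f_1 = 0.10 × 0.0513809 = 0.00513809
  π_2·f_2 = 0.90 × 0.00811824 = 0.00730642
Denominator: 0.00513809 + 0.00730642 = 0.0124445
So the posterior for Class 1 is 0.00513809 / 0.0124445 ≈ 0.413.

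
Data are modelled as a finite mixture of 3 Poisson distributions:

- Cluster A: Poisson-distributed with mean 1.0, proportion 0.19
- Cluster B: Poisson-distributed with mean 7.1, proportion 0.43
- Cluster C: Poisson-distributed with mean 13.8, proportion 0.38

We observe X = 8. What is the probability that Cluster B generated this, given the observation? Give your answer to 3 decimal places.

P(component k | x) = π_k·f_k(x) / marginal(x), where marginal(x) = Σ_j π_j·f_j(x).
Component likelihoods at x = 8:
  f_A = 9.12399e-06
  f_B = 0.132146
  f_C = 0.0331321
Weight by the priors:
  π_A·f_A = 0.19 × 9.12399e-06 = 1.73356e-06
  π_B·f_B = 0.43 × 0.132146 = 0.056823
  π_C·f_C = 0.38 × 0.0331321 = 0.0125902
Marginal: 1.73356e-06 + 0.056823 + 0.0125902 = 0.0694149
So the posterior for Cluster B is 0.056823 / 0.0694149 ≈ 0.819.

0.819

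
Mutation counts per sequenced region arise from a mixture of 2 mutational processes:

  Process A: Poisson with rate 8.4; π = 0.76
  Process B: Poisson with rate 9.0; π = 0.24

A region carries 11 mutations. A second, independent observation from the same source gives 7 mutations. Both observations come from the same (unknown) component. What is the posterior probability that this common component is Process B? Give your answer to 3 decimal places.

0.248

P(component k | x) = w_k·f_k(x) / marginal(x), where marginal(x) = Σ_j w_j·f_j(x).
Since both observations come from the same component, the likelihood for component k is f_k(x₁)·f_k(x₂).
  f_A = [e^(−8.4)·8.4^11/11! = 0.0827642] × [0.131659] = 0.0108967
  f_B = [e^(−9.0)·9.0^11/11! = 0.0970201] × [0.117116] = 0.0113626
Unnormalised posteriors:
  w_A·f_A = 0.76 × 0.0108967 = 0.00828147
  w_B·f_B = 0.24 × 0.0113626 = 0.00272703
Sum: 0.00828147 + 0.00272703 = 0.0110085
P(Process B | x₁,x₂) ≈ 0.248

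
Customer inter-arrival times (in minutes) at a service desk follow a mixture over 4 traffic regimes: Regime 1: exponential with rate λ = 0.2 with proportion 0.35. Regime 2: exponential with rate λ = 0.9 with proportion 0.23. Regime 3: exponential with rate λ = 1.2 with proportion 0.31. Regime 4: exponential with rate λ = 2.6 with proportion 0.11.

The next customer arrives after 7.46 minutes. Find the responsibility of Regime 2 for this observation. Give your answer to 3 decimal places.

By Bayes' theorem, P(k | x) = w_k f_k(x) / Σ_j w_j f_j(x).
Component likelihoods at x = 7.46 minutes:
  p_1 = 0.0449845
  p_2 = 0.00109242
  p_3 = 0.000155374
  p_4 = 9.80387e-09
Multiply by the mixture weights:
  w_1·p_1 = 0.35 × 0.0449845 = 0.0157446
  w_2·p_2 = 0.23 × 0.00109242 = 0.000251256
  w_3·p_3 = 0.31 × 0.000155374 = 4.81658e-05
  w_4·p_4 = 0.11 × 9.80387e-09 = 1.07843e-09
Normaliser: 0.0157446 + 0.000251256 + 4.81658e-05 + 1.07843e-09 = 0.016044
P(Regime 2 | data) ≈ 0.016

0.016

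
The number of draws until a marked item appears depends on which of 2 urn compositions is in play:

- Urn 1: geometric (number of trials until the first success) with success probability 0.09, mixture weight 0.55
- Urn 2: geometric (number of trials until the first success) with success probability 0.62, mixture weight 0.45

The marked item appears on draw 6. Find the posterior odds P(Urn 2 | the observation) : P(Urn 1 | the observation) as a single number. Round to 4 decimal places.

Posterior odds = (w_i f_i(x)) / (w_j f_j(x)); the normalising sum cancels.
Geometric probabilities:
  L_1 = 0.0561629
  L_2 = 0.00491258
Posterior odds = (w_2·L_2) / (w_1·L_1) = (0.45·0.00491258) / (0.55·0.0561629) = 0.00221066 / 0.0308896 ≈ 0.0716

0.0716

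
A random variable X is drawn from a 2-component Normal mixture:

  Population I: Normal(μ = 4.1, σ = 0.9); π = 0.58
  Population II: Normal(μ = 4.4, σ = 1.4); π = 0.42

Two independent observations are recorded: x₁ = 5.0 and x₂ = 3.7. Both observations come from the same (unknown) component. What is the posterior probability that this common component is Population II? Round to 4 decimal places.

0.3048

P(component k | x) = w_k·f_k(x) / marginal(x), where marginal(x) = Σ_j w_j·f_j(x).
Since both observations come from the same component, the likelihood for component k is f_k(x₁)·f_k(x₂).
  L_I = [0.268856] × [0.401582] = 0.107968
  L_II = [0.259955] × [0.251475] = 0.0653722
Prior × likelihood for each component:
  w_I·L_I = 0.58 × 0.107968 = 0.0626214
  w_II·L_II = 0.42 × 0.0653722 = 0.0274563
Sum: 0.0626214 + 0.0274563 = 0.0900777
Responsibility of Population II: 0.0274563 / 0.0900777 ≈ 0.3048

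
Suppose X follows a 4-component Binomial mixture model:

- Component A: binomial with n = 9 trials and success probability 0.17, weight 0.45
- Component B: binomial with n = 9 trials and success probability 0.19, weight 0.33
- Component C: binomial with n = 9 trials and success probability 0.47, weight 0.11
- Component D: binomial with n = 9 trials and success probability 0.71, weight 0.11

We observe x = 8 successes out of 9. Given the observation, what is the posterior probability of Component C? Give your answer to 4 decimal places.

0.0631

By Bayes' theorem, P(k | x) = P(Z=k) f_k(x) / Σ_j P(Z=j) f_j(x).
Evaluate each component's likelihood at the observed value:
  L_A = C(9,8)·0.17^8·0.83^1 = 9·6.97576e-07·0.83 = 5.21089e-06
  L_B = C(9,8)·0.19^8·0.81^1 = 9·1.69836e-06·0.81 = 1.2381e-05
  L_C = C(9,8)·0.47^8·0.53^1 = 9·0.00238113·0.53 = 0.011358
  L_D = C(9,8)·0.71^8·0.29^1 = 9·0.0645754·0.29 = 0.168542
Unnormalised posteriors:
  P(Z=A)·L_A = 0.45 × 5.21089e-06 = 2.3449e-06
  P(Z=B)·L_B = 0.33 × 1.2381e-05 = 4.08574e-06
  P(Z=C)·L_C = 0.11 × 0.011358 = 0.00124938
  P(Z=D)·L_D = 0.11 × 0.168542 = 0.0185396
Evidence: 2.3449e-06 + 4.08574e-06 + 0.00124938 + 0.0185396 = 0.0197954
P(Component C | 8 successes out of 9) ≈ 0.0631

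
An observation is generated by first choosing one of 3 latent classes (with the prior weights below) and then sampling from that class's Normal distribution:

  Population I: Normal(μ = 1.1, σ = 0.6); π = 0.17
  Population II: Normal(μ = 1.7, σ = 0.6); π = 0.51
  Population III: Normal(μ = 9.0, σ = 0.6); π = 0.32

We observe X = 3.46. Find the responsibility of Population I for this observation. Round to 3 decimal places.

By Bayes' theorem, P(k | x) = P(Z=k) f_k(x) / Σ_j P(Z=j) f_j(x).
Normal densities:
  L_I = 0.000290569
  L_II = 0.00900176
  L_III = 2.0417e-19
Multiply by the mixture weights:
  P(Z=I)·L_I = 0.17 × 0.000290569 = 4.93968e-05
  P(Z=II)·L_II = 0.51 × 0.00900176 = 0.0045909
  P(Z=III)·L_III = 0.32 × 2.0417e-19 = 6.53343e-20
Denominator: 4.93968e-05 + 0.0045909 + 6.53343e-20 = 0.00464029
P(Population I | x) = 4.93968e-05 / 0.00464029 ≈ 0.011

0.011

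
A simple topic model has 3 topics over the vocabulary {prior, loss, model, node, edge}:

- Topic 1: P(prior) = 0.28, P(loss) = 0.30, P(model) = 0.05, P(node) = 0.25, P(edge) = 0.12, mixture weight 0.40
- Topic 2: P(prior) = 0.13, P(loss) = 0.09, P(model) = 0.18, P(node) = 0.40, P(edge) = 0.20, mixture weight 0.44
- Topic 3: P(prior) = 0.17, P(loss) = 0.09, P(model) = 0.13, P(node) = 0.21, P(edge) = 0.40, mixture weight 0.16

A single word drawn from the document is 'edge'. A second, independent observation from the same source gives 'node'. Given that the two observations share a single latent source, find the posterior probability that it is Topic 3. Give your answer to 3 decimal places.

Apply Bayes' rule: the posterior for each component is proportional to its prior times its likelihood at x.
Since both observations come from the same component, the likelihood for component k is f_k(x₁)·f_k(x₂).
  L_1 = [0.12] × [0.25] = 0.03
  L_2 = [0.2] × [0.4] = 0.08
  L_3 = [0.4] × [0.21] = 0.084
Prior × likelihood for each component:
  π_1·L_1 = 0.40 × 0.03 = 0.012
  π_2·L_2 = 0.44 × 0.08 = 0.0352
  π_3·L_3 = 0.16 × 0.084 = 0.01344
Evidence: 0.012 + 0.0352 + 0.01344 = 0.06064
P(Topic 3 | x) ≈ 0.222

0.222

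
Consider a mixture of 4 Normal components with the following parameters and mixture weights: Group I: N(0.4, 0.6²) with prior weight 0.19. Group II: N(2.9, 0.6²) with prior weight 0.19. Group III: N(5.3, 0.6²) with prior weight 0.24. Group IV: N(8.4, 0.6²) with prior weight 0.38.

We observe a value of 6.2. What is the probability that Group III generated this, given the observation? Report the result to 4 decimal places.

0.9942

The responsibility of component k is π_k f_k(x) divided by Σ_j π_j f_j(x).
Component likelihoods at x = 6.2:
  p_I = (1/(0.6·√(2π)))·exp(−(6.2−0.4)²/(2·0.6²)) = 0.664904·exp(-46.72222) = 3.4006e-21
  p_II = (1/(0.6·√(2π)))·exp(−(6.2−2.9)²/(2·0.6²)) = 0.664904·exp(-15.12500) = 1.79496e-07
  p_III = (1/(0.6·√(2π)))·exp(−(6.2−5.3)²/(2·0.6²)) = 0.664904·exp(-1.12500) = 0.215863
  p_IV = (1/(0.6·√(2π)))·exp(−(6.2−8.4)²/(2·0.6²)) = 0.664904·exp(-6.72222) = 0.000800451
Unnormalised posteriors:
  π_I·p_I = 0.19 × 3.4006e-21 = 6.46114e-22
  π_II·p_II = 0.19 × 1.79496e-07 = 3.41042e-08
  π_III·p_III = 0.24 × 0.215863 = 0.051807
  π_IV·p_IV = 0.38 × 0.000800451 = 0.000304171
Sum: 6.46114e-22 + 3.41042e-08 + 0.051807 + 0.000304171 = 0.0521112
So the posterior for Group III is 0.051807 / 0.0521112 ≈ 0.9942.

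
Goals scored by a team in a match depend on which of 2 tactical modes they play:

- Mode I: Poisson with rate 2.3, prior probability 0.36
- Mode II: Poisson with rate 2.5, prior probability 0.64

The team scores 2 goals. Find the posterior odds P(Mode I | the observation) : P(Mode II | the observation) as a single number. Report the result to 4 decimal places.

Since P(k|x) ∝ P(Z=k) f_k(x), the posterior odds are P(Z=i) f_i(x) / (P(Z=j) f_j(x)).
Poisson probabilities:
  p_I = 0.265185
  p_II = 0.256516
Posterior odds = (P(Z=I)·p_I) / (P(Z=II)·p_II) = (0.36·0.265185) / (0.64·0.256516) = 0.0954665 / 0.16417 ≈ 0.5815

0.5815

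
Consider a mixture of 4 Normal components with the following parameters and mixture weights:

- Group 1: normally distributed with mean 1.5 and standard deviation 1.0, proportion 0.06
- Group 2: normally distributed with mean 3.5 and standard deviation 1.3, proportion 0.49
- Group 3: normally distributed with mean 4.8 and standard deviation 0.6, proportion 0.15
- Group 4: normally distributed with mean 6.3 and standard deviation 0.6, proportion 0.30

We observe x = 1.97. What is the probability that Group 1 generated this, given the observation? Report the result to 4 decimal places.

0.2217

P(component k | x) = π_k·f_k(x) / marginal(x), where marginal(x) = Σ_j π_j·f_j(x).
Component likelihoods at x = 1.97:
  L_1 = (1/(1.0·√(2π)))·exp(−(1.97−1.5)²/(2·1.0²)) = 0.398942·exp(-0.11045) = 0.357225
  L_2 = (1/(1.3·√(2π)))·exp(−(1.97−3.5)²/(2·1.3²)) = 0.306879·exp(-0.69257) = 0.153527
  L_3 = (1/(0.6·√(2π)))·exp(−(1.97−4.8)²/(2·0.6²)) = 0.664904·exp(-11.12347) = 9.81513e-06
  L_4 = (1/(0.6·√(2π)))·exp(−(1.97−6.3)²/(2·0.6²)) = 0.664904·exp(-26.04014) = 3.2634e-12
Prior × likelihood for each component:
  π_1·L_1 = 0.06 × 0.357225 = 0.0214335
  π_2·L_2 = 0.49 × 0.153527 = 0.0752284
  π_3·L_3 = 0.15 × 9.81513e-06 = 1.47227e-06
  π_4·L_4 = 0.30 × 3.2634e-12 = 9.7902e-13
Evidence: 0.0214335 + 0.0752284 + 1.47227e-06 + 9.7902e-13 = 0.0966634
P(Group 1 | 1.97) ≈ 0.2217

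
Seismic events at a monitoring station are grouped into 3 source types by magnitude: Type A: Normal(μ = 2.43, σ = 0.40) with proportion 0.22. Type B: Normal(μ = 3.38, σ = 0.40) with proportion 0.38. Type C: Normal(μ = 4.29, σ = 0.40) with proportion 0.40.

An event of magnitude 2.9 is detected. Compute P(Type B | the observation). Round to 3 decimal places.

0.624

P(component k | x) = P(Z=k)·f_k(x) / marginal(x), where marginal(x) = Σ_j P(Z=j)·f_j(x).
Evaluate each component's likelihood at the observed value:
  f_A = 0.500093
  f_B = 0.485465
  f_C = 0.00238046
Prior × likelihood for each component:
  P(Z=A)·f_A = 0.22 × 0.500093 = 0.110021
  P(Z=B)·f_B = 0.38 × 0.485465 = 0.184477
  P(Z=C)·f_C = 0.40 × 0.00238046 = 0.000952185
Denominator: 0.110021 + 0.184477 + 0.000952185 = 0.295449
So the posterior for Type B is 0.184477 / 0.295449 ≈ 0.624.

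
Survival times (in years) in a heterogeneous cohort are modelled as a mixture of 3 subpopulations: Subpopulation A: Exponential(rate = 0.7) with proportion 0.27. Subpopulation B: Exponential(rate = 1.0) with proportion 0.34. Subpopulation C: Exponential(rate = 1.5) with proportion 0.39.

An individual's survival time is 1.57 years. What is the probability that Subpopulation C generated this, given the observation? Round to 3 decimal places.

0.293

Posterior ∝ prior × likelihood, so P(k | x) ∝ w_k f_k(x); normalise over all components.
Component likelihoods at x = 1.57 years:
  p_A = 0.233243
  p_B = 0.208045
  p_C = 0.14234
Multiply by the mixture weights:
  w_A·p_A = 0.27 × 0.233243 = 0.0629756
  w_B·p_B = 0.34 × 0.208045 = 0.0707354
  w_C·p_C = 0.39 × 0.14234 = 0.0555127
Denominator: 0.0629756 + 0.0707354 + 0.0555127 = 0.189224
Responsibility of Subpopulation C: 0.0555127 / 0.189224 ≈ 0.293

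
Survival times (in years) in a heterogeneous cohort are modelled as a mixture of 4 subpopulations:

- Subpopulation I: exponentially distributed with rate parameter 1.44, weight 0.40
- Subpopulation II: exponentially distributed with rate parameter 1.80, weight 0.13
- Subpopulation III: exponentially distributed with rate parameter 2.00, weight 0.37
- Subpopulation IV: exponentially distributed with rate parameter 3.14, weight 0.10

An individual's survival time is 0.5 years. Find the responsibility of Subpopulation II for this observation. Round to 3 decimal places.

0.133

By Bayes' theorem, P(k | x) = π_k f_k(x) / Σ_j π_j f_j(x).
Exponential densities:
  f_I = 1.44·e^(−1.44·0.5) = 1.44·e^(−0.7200) = 0.700923
  f_II = 1.80·e^(−1.80·0.5) = 1.80·e^(−0.9000) = 0.731825
  f_III = 2.00·e^(−2.00·0.5) = 2.00·e^(−1.0000) = 0.735759
  f_IV = 3.14·e^(−3.14·0.5) = 3.14·e^(−1.5700) = 0.653262
Prior × likelihood for each component:
  π_I·f_I = 0.40 × 0.700923 = 0.280369
  π_II·f_II = 0.13 × 0.731825 = 0.0951373
  π_III·f_III = 0.37 × 0.735759 = 0.272231
  π_IV·f_IV = 0.10 × 0.653262 = 0.0653262
Evidence: 0.280369 + 0.0951373 + 0.272231 + 0.0653262 = 0.713064
So the posterior for Subpopulation II is 0.0951373 / 0.713064 ≈ 0.133.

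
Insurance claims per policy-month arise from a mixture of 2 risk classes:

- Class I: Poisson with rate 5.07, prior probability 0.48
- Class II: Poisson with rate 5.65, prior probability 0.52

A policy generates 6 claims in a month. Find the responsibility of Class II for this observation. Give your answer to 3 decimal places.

0.537

The responsibility of component k is P(Z=k) f_k(x) divided by Σ_j P(Z=j) f_j(x).
Evaluate each component's likelihood at the observed value:
  L_I = e^(−5.07)·5.07^6/6! = 0.148198
  L_II = e^(−5.65)·5.65^6/6! = 0.158926
Prior × likelihood for each component:
  P(Z=I)·L_I = 0.48 × 0.148198 = 0.071135
  P(Z=II)·L_II = 0.52 × 0.158926 = 0.0826414
Sum: 0.071135 + 0.0826414 = 0.153776
Responsibility of Class II: 0.0826414 / 0.153776 ≈ 0.537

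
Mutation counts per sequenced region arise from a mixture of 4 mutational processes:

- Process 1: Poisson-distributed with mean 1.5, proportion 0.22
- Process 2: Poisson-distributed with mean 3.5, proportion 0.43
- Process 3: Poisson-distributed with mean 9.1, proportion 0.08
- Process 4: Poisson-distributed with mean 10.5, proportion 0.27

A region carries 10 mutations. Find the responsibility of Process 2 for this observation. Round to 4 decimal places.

0.0225

The responsibility of component k is w_k f_k(x) divided by Σ_j w_j f_j(x).
Evaluate each component's likelihood at the observed value:
  p_1 = 3.54575e-06
  p_2 = 0.00229555
  p_3 = 0.119832
  p_4 = 0.123606
Prior × likelihood for each component:
  w_1·p_1 = 0.22 × 3.54575e-06 = 7.80065e-07
  w_2·p_2 = 0.43 × 0.00229555 = 0.000987086
  w_3·p_3 = 0.08 × 0.119832 = 0.00958652
  w_4·p_4 = 0.27 × 0.123606 = 0.0333735
Denominator: 7.80065e-07 + 0.000987086 + 0.00958652 + 0.0333735 = 0.0439479
P(Process 2 | the observation) = 0.000987086 / 0.0439479 ≈ 0.0225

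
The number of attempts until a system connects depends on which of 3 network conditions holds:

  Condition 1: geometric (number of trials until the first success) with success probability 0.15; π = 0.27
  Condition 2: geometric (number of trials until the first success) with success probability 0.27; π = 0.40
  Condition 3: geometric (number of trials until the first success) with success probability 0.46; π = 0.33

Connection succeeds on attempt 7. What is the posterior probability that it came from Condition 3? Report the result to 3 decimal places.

Apply Bayes' rule: the posterior for each component is proportional to its prior times its likelihood at x.
Component likelihoods at x = 7:
  f_1 = 0.15·(1−0.15)^6 = 0.15·0.37715 = 0.0565724
  f_2 = 0.27·(1−0.27)^6 = 0.27·0.151334 = 0.0408602
  f_3 = 0.46·(1−0.46)^6 = 0.46·0.0247949 = 0.0114057
Unnormalised posteriors:
  w_1·f_1 = 0.27 × 0.0565724 = 0.0152746
  w_2·f_2 = 0.40 × 0.0408602 = 0.0163441
  w_3·f_3 = 0.33 × 0.0114057 = 0.00376387
Evidence: 0.0152746 + 0.0163441 + 0.00376387 = 0.0353825
P(Condition 3 | data) = 0.00376387 / 0.0353825 ≈ 0.106

0.106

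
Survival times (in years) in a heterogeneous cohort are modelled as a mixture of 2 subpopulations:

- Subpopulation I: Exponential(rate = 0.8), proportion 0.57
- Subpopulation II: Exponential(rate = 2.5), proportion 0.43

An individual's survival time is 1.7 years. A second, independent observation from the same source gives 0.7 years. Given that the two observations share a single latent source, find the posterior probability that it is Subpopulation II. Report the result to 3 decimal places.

0.111

The responsibility of component k is w_k f_k(x) divided by Σ_j w_j f_j(x).
Since both observations come from the same component, the likelihood for component k is f_k(x₁)·f_k(x₂).
  p_I = [0.205329] × [0.456967] = 0.0938285
  p_II = [0.0356606] × [0.434435] = 0.0154922
Multiply by the mixture weights:
  w_I·p_I = 0.57 × 0.0938285 = 0.0534822
  w_II·p_II = 0.43 × 0.0154922 = 0.00666165
Denominator: 0.0534822 + 0.00666165 = 0.0601439
So the posterior for Subpopulation II is 0.00666165 / 0.0601439 ≈ 0.111.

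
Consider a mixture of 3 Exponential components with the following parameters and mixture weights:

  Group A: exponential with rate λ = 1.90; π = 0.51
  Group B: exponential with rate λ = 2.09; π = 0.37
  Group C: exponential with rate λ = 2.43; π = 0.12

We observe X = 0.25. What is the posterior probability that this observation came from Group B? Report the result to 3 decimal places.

By Bayes' theorem, P(k | x) = π_k f_k(x) / Σ_j π_j f_j(x).
Exponential densities:
  L_A = 1.18158
  L_B = 1.23945
  L_C = 1.32365
Weight by the priors:
  π_A·L_A = 0.51 × 1.18158 = 0.602607
  π_B·L_B = 0.37 × 1.23945 = 0.458595
  π_C·L_C = 0.12 × 1.32365 = 0.158838
Sum: 0.602607 + 0.458595 + 0.158838 = 1.22004
Responsibility of Group B: 0.458595 / 1.22004 ≈ 0.376

0.376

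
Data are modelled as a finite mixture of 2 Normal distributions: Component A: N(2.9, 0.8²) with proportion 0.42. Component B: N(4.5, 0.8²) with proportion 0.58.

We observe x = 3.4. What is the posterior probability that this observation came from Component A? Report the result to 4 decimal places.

By Bayes' theorem, P(k | x) = π_k f_k(x) / Σ_j π_j f_j(x).
Evaluate each component's likelihood at the observed value:
  L_A = (1/(0.8·√(2π)))·exp(−(3.4−2.9)²/(2·0.8²)) = 0.498678·exp(-0.19531) = 0.410201
  L_B = (1/(0.8·√(2π)))·exp(−(3.4−4.5)²/(2·0.8²)) = 0.498678·exp(-0.94531) = 0.193765
Weight by the priors:
  π_A·L_A = 0.42 × 0.410201 = 0.172285
  π_B·L_B = 0.58 × 0.193765 = 0.112384
Sum: 0.172285 + 0.112384 = 0.284668
P(Component A | data) = 0.172285 / 0.284668 ≈ 0.6052

0.6052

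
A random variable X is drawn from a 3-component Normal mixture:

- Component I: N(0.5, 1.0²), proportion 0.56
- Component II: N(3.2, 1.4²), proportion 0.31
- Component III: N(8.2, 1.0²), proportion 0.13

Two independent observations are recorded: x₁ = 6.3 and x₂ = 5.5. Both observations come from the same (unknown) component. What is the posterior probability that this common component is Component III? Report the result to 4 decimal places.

0.1365

Apply Bayes' rule: the posterior for each component is proportional to its prior times its likelihood at x.
Since both observations come from the same component, the likelihood for component k is f_k(x₁)·f_k(x₂).
  p_I = [(1/(1.0·√(2π)))·exp(−(6.3−0.5)²/(2·1.0²)) = 0.398942·exp(-16.82000) = 1.97732e-08] × [1.48672e-06] = 2.93972e-14
  p_II = [(1/(1.4·√(2π)))·exp(−(6.3−3.2)²/(2·1.4²)) = 0.284959·exp(-2.45153) = 0.0245525] × [0.0739105] = 0.00181469
  p_III = [(1/(1.0·√(2π)))·exp(−(6.3−8.2)²/(2·1.0²)) = 0.398942·exp(-1.80500) = 0.0656158] × [0.0104209] = 0.000683778
Prior × likelihood for each component:
  π_I·p_I = 0.56 × 2.93972e-14 = 1.64624e-14
  π_II·p_II = 0.31 × 0.00181469 = 0.000562553
  π_III·p_III = 0.13 × 0.000683778 = 8.88912e-05
Normaliser: 1.64624e-14 + 0.000562553 + 8.88912e-05 = 0.000651444
So the posterior for Component III is 8.88912e-05 / 0.000651444 ≈ 0.1365.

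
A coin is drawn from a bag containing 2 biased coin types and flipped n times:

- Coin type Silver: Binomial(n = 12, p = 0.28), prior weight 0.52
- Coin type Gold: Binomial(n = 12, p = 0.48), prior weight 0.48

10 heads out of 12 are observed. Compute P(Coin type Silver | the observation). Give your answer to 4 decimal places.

By Bayes' theorem, P(k | x) = P(Z=k) f_k(x) / Σ_j P(Z=j) f_j(x).
Evaluate each component's likelihood at the observed value:
  p_Silver = C(12,10)·0.28^10·0.72^2 = 66·2.96197e-06·0.5184 = 0.000101342
  p_Gold = C(12,10)·0.48^10·0.52^2 = 66·0.000649251·0.2704 = 0.0115868
Prior × likelihood for each component:
  P(Z=Silver)·p_Silver = 0.52 × 0.000101342 = 5.26978e-05
  P(Z=Gold)·p_Gold = 0.48 × 0.0115868 = 0.00556166
Marginal: 5.26978e-05 + 0.00556166 = 0.00561436
P(Coin type Silver | 10 heads out of 12) ≈ 0.0094

0.0094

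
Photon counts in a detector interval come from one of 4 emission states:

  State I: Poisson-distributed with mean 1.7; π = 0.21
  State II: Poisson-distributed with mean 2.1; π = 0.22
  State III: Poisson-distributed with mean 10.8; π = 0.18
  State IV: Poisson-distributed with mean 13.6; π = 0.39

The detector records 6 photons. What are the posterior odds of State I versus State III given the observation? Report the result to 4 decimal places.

The posterior odds equal the prior odds times the likelihood ratio: (π_i/π_j)·(f_i(x)/f_j(x)).
Evaluate each component's likelihood at the observed value:
  f_I = 0.00612436
  f_II = 0.014587
  f_III = 0.0449603
  f_IV = 0.0109017
0.00128611 / 0.00809286 ≈ 0.1589

0.1589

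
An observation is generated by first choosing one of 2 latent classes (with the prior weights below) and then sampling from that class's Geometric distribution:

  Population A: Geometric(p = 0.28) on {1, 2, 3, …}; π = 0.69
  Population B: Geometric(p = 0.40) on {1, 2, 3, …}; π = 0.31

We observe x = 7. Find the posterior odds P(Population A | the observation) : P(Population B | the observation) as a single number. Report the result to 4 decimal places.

4.6524

Posterior odds = (π_i f_i(x)) / (π_j f_j(x)); the normalising sum cancels.
Geometric probabilities:
  f_A = 0.0390079
  f_B = 0.0186624
0.0269155 / 0.00578534 ≈ 4.6524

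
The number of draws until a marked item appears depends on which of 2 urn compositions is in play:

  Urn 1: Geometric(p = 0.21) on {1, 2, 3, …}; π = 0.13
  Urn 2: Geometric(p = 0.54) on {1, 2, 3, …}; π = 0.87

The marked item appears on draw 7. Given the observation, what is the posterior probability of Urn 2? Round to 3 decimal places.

0.401

The responsibility of component k is P(Z=k) f_k(x) divided by Σ_j P(Z=j) f_j(x).
Evaluate each component's likelihood at the observed value:
  p_1 = 0.0510484
  p_2 = 0.00511612
Prior × likelihood for each component:
  P(Z=1)·p_1 = 0.13 × 0.0510484 = 0.00663629
  P(Z=2)·p_2 = 0.87 × 0.00511612 = 0.00445102
Sum: 0.00663629 + 0.00445102 = 0.0110873
P(Urn 2 | 7) = 0.00445102 / 0.0110873 ≈ 0.401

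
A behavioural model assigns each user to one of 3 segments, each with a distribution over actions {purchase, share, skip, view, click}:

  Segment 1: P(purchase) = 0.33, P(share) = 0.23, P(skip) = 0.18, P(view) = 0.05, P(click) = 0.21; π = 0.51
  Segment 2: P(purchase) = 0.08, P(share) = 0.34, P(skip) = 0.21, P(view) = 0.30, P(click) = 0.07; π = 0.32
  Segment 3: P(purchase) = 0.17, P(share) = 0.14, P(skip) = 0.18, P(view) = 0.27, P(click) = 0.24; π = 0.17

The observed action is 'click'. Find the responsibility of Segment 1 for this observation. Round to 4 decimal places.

0.6289

By Bayes' theorem, P(k | x) = P(Z=k) f_k(x) / Σ_j P(Z=j) f_j(x).
Categorical probabilities:
  p_1 = P(click | comp) = 0.21
  p_2 = P(click | comp) = 0.07
  p_3 = P(click | comp) = 0.24
Multiply by the mixture weights:
  P(Z=1)·p_1 = 0.51 × 0.21 = 0.1071
  P(Z=2)·p_2 = 0.32 × 0.07 = 0.0224
  P(Z=3)·p_3 = 0.17 × 0.24 = 0.0408
Marginal: 0.1071 + 0.0224 + 0.0408 = 0.1703
So the posterior for Segment 1 is 0.1071 / 0.1703 ≈ 0.6289.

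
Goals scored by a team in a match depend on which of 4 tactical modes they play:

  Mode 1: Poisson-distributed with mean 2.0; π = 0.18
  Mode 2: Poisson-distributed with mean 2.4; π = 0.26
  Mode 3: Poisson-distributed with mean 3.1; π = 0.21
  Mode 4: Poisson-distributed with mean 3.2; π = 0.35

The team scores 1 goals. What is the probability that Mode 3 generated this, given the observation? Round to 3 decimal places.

P(component k | x) = P(Z=k)·f_k(x) / marginal(x), where marginal(x) = Σ_j P(Z=j)·f_j(x).
Poisson probabilities:
  p_1 = e^(−2.0)·2.0^1/1! = 0.270671
  p_2 = e^(−2.4)·2.4^1/1! = 0.217723
  p_3 = e^(−3.1)·3.1^1/1! = 0.139653
  p_4 = e^(−3.2)·3.2^1/1! = 0.130439
Unnormalised posteriors:
  P(Z=1)·p_1 = 0.18 × 0.270671 = 0.0487207
  P(Z=2)·p_2 = 0.26 × 0.217723 = 0.056608
  P(Z=3)·p_3 = 0.21 × 0.139653 = 0.029327
  P(Z=4)·p_4 = 0.35 × 0.130439 = 0.0456537
Evidence: 0.0487207 + 0.056608 + 0.029327 + 0.0456537 = 0.180309
Responsibility of Mode 3: 0.029327 / 0.180309 ≈ 0.163

0.163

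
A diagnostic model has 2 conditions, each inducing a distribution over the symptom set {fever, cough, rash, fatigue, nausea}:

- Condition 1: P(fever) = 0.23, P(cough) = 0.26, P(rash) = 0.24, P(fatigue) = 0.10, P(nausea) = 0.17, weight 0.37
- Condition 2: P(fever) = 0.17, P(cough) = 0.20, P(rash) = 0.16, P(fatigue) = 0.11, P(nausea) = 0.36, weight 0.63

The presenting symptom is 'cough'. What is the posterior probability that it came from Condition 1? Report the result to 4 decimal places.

P(component k | x) = π_k·f_k(x) / marginal(x), where marginal(x) = Σ_j π_j·f_j(x).
Evaluate each component's likelihood at the observed value:
  L_1 = 0.26
  L_2 = 0.2
Multiply by the mixture weights:
  π_1·L_1 = 0.37 × 0.26 = 0.0962
  π_2·L_2 = 0.63 × 0.2 = 0.126
Evidence: 0.0962 + 0.126 = 0.2222
P(Condition 1 | x) = 0.0962 / 0.2222 ≈ 0.4329

0.4329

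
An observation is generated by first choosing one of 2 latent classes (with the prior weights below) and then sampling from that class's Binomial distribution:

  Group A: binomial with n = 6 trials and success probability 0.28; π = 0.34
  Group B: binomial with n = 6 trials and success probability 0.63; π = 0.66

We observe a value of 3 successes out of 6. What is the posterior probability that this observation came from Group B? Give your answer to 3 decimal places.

0.750

Posterior ∝ prior × likelihood, so P(k | x) ∝ π_k f_k(x); normalise over all components.
Binomial probabilities:
  L_A = C(6,3)·0.28^3·0.72^3 = 20·0.021952·0.373248 = 0.163871
  L_B = C(6,3)·0.63^3·0.37^3 = 20·0.250047·0.050653 = 0.253313
Weight by the priors:
  π_A·L_A = 0.34 × 0.163871 = 0.0557161
  π_B·L_B = 0.66 × 0.253313 = 0.167186
Evidence: 0.0557161 + 0.167186 = 0.222902
P(Group B | the observation) = 0.167186 / 0.222902 ≈ 0.750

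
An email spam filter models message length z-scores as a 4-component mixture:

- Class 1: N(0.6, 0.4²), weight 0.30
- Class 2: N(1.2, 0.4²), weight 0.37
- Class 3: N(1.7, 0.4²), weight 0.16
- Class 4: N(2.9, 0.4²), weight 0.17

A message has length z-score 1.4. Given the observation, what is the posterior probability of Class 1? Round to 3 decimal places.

Apply Bayes' rule: the posterior for each component is proportional to its prior times its likelihood at x.
Component likelihoods at x = 1.4:
  f_1 = 0.134977
  f_2 = 0.880163
  f_3 = 0.752844
  f_4 = 0.000881489
Prior × likelihood for each component:
  w_1·f_1 = 0.30 × 0.134977 = 0.0404932
  w_2·f_2 = 0.37 × 0.880163 = 0.32566
  w_3·f_3 = 0.16 × 0.752844 = 0.120455
  w_4·f_4 = 0.17 × 0.000881489 = 0.000149853
Sum: 0.0404932 + 0.32566 + 0.120455 + 0.000149853 = 0.486758
P(Class 1 | x) = 0.0404932 / 0.486758 ≈ 0.083

0.083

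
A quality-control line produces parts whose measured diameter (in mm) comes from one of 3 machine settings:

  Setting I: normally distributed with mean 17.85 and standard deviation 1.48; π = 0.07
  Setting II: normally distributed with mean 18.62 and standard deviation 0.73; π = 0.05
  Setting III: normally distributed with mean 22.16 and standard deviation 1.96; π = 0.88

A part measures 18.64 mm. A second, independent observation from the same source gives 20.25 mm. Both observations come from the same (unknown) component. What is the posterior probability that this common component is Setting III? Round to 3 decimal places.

0.651

By Bayes' theorem, P(k | x) = w_k f_k(x) / Σ_j w_j f_j(x).
Since both observations come from the same component, the likelihood for component k is f_k(x₁)·f_k(x₂).
  f_I = [(1/(1.48·√(2π)))·exp(−(18.64−17.85)²/(2·1.48²)) = 0.269556·exp(-0.14246) = 0.233764] × [0.0723812] = 0.0169201
  f_II = [(1/(0.73·√(2π)))·exp(−(18.64−18.62)²/(2·0.73²)) = 0.546496·exp(-0.00038) = 0.546291] × [0.0451802] = 0.0246815
  f_III = [(1/(1.96·√(2π)))·exp(−(18.64−22.16)²/(2·1.96²)) = 0.203542·exp(-1.61266) = 0.0405774] × [0.126603] = 0.00513722
Prior × likelihood for each component:
  w_I·f_I = 0.07 × 0.0169201 = 0.00118441
  w_II·f_II = 0.05 × 0.0246815 = 0.00123408
  w_III·f_III = 0.88 × 0.00513722 = 0.00452076
Marginal: 0.00118441 + 0.00123408 + 0.00452076 = 0.00693924
So the posterior for Setting III is 0.00452076 / 0.00693924 ≈ 0.651.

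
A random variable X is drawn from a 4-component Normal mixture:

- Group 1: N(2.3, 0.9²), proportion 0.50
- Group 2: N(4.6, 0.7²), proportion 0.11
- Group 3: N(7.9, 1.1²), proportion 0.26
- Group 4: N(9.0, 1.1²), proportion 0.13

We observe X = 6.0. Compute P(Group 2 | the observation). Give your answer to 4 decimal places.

0.2747

Apply Bayes' rule: the posterior for each component is proportional to its prior times its likelihood at x.
Evaluate each component's likelihood at the observed value:
  f_1 = 9.4757e-05
  f_2 = 0.07713
  f_3 = 0.0815952
  f_4 = 0.00879777
Unnormalised posteriors:
  P(Z=1)·f_1 = 0.50 × 9.4757e-05 = 4.73785e-05
  P(Z=2)·f_2 = 0.11 × 0.07713 = 0.00848429
  P(Z=3)·f_3 = 0.26 × 0.0815952 = 0.0212148
  P(Z=4)·f_4 = 0.13 × 0.00879777 = 0.00114371
Sum: 4.73785e-05 + 0.00848429 + 0.0212148 + 0.00114371 = 0.0308901
So the posterior for Group 2 is 0.00848429 / 0.0308901 ≈ 0.2747.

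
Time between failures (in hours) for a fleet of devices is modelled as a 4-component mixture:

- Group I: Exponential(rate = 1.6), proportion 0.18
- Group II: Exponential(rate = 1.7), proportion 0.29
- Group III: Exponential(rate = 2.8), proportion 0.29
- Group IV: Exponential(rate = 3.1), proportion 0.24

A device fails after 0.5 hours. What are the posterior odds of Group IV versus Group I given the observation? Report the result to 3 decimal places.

1.220

The posterior odds equal the prior odds times the likelihood ratio: (w_i/w_j)·(f_i(x)/f_j(x)).
Exponential densities:
  f_I = 1.6·e^(−1.6·0.5) = 1.6·e^(−0.8000) = 0.718926
  f_II = 1.7·e^(−1.7·0.5) = 1.7·e^(−0.8500) = 0.726605
  f_III = 2.8·e^(−2.8·0.5) = 2.8·e^(−1.4000) = 0.690471
  f_IV = 3.1·e^(−3.1·0.5) = 3.1·e^(−1.5500) = 0.657969
Posterior odds = (w_IV·f_IV) / (w_I·f_I) = (0.24·0.657969) / (0.18·0.718926) = 0.157912 / 0.129407 ≈ 1.220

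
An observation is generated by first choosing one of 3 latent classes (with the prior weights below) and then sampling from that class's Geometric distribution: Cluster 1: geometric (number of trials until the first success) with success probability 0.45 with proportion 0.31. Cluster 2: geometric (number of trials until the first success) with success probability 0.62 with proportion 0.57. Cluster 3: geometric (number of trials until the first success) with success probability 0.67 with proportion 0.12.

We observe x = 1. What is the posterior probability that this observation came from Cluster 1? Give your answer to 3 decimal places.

The responsibility of component k is π_k f_k(x) divided by Σ_j π_j f_j(x).
Component likelihoods at x = 1:
  p_1 = 0.45
  p_2 = 0.62
  p_3 = 0.67
Prior × likelihood for each component:
  π_1·p_1 = 0.31 × 0.45 = 0.1395
  π_2·p_2 = 0.57 × 0.62 = 0.3534
  π_3·p_3 = 0.12 × 0.67 = 0.0804
Denominator: 0.1395 + 0.3534 + 0.0804 = 0.5733
So the posterior for Cluster 1 is 0.1395 / 0.5733 ≈ 0.243.

0.243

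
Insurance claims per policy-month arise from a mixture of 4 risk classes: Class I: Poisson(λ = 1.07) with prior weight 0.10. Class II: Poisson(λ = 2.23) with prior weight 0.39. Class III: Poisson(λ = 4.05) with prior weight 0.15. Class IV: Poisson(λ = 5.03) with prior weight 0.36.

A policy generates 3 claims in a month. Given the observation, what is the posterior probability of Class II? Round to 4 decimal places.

0.4744

By Bayes' theorem, P(k | x) = w_k f_k(x) / Σ_j w_j f_j(x).
Evaluate each component's likelihood at the observed value:
  L_I = e^(−1.07)·1.07^3/3! = 0.0700334
  L_II = e^(−2.23)·2.23^3/3! = 0.198741
  L_III = e^(−4.05)·4.05^3/3! = 0.192895
  L_IV = e^(−5.03)·5.03^3/3! = 0.138692
Weight by the priors:
  w_I·L_I = 0.10 × 0.0700334 = 0.00700334
  w_II·L_II = 0.39 × 0.198741 = 0.0775088
  w_III·L_III = 0.15 × 0.192895 = 0.0289343
  w_IV·L_IV = 0.36 × 0.138692 = 0.0499291
Sum: 0.00700334 + 0.0775088 + 0.0289343 + 0.0499291 = 0.163376
P(Class II | x) = 0.0775088 / 0.163376 ≈ 0.4744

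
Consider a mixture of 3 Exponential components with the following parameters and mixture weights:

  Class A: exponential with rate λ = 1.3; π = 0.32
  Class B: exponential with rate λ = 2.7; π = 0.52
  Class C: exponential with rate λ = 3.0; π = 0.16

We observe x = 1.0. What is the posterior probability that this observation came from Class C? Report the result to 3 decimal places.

0.103

Posterior ∝ prior × likelihood, so P(k | x) ∝ π_k f_k(x); normalise over all components.
Evaluate each component's likelihood at the observed value:
  L_A = 1.3·e^(−1.3·1.0) = 1.3·e^(−1.3000) = 0.354291
  L_B = 2.7·e^(−2.7·1.0) = 2.7·e^(−2.7000) = 0.181455
  L_C = 3.0·e^(−3.0·1.0) = 3.0·e^(−3.0000) = 0.149361
Weight by the priors:
  π_A·L_A = 0.32 × 0.354291 = 0.113373
  π_B·L_B = 0.52 × 0.181455 = 0.0943565
  π_C·L_C = 0.16 × 0.149361 = 0.0238978
Denominator: 0.113373 + 0.0943565 + 0.0238978 = 0.231628
P(Class C | the observation) ≈ 0.103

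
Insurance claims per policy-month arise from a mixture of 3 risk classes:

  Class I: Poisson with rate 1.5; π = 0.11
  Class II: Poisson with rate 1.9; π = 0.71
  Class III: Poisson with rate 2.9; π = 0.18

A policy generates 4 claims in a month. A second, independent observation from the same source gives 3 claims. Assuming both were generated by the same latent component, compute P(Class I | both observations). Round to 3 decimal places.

The responsibility of component k is P(Z=k) f_k(x) divided by Σ_j P(Z=j) f_j(x).
Since both observations come from the same component, the likelihood for component k is f_k(x₁)·f_k(x₂).
  f_I = [e^(−1.5)·1.5^4/4! = 0.0470665] × [0.125511] = 0.00590735
  f_II = [e^(−1.9)·1.9^4/4! = 0.0812164] × [0.170982] = 0.0138865
  f_III = [e^(−2.9)·2.9^4/4! = 0.162154] × [0.22366] = 0.0362673
Multiply by the mixture weights:
  P(Z=I)·f_I = 0.11 × 0.00590735 = 0.000649809
  P(Z=II)·f_II = 0.71 × 0.0138865 = 0.00985944
  P(Z=III)·f_III = 0.18 × 0.0362673 = 0.00652812
Sum: 0.000649809 + 0.00985944 + 0.00652812 = 0.0170374
P(Class I | data) ≈ 0.038

0.038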